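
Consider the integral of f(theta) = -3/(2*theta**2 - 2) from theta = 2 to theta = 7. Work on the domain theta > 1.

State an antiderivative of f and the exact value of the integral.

The denominator factors as 2*(theta - 1)*(theta + 1); partial fractions split f into directly integrable pieces: 3/(4*(theta + 1)) - 3/(4*(theta - 1)).
F(theta) = -3*log(theta - 1)/4 + 3*log(theta + 1)/4 is an antiderivative of f.
Check: d/dtheta[-3*log(theta - 1)/4 + 3*log(theta + 1)/4] = -3/(2*theta**2 - 2) = f(theta).
F(7) = -3*log(6)/4 + 3*log(8)/4; F(2) = 3*log(3)/4.
Integral = F(7) - F(2) = -3*log(6)/4 - 3*log(3)/4 + 3*log(8)/4.

Antiderivative: F(theta) = -3*log(theta - 1)/4 + 3*log(theta + 1)/4; value = -3*log(6)/4 - 3*log(3)/4 + 3*log(8)/4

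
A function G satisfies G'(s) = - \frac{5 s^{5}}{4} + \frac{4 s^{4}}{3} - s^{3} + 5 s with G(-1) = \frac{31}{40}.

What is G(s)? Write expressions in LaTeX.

Integrate term by term and add the pieces.
A general antiderivative is - \frac{5 s^{6}}{24} + \frac{4 s^{5}}{15} - \frac{s^{4}}{4} + \frac{5 s^{2}}{2} + C.
The condition gives C = \frac{31}{40} - (\frac{71}{40}) = -1.
So G(s) = - \frac{25 s^{6} - 32 s^{5} + 30 s^{4} - 300 s^{2} + 120}{120}.
Check: d/ds[- \frac{25 s^{6} - 32 s^{5} + 30 s^{4} - 300 s^{2} + 120}{120}] = - \frac{5 s^{5}}{4} + \frac{4 s^{4}}{3} - s^{3} + 5 s = G'(s).

G(s) = - \frac{25 s^{6} - 32 s^{5} + 30 s^{4} - 300 s^{2} + 120}{120}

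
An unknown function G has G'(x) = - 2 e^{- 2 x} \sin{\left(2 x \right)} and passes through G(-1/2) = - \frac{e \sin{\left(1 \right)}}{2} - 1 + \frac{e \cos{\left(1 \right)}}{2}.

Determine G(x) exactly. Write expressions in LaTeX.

G(x) = \frac{\left(- 2 e^{2 x} + \sin{\left(2 x \right)} + \cos{\left(2 x \right)}\right) e^{- 2 x}}{2}

Any candidate G(x) must reproduce the stated G'(x) exactly.
A general antiderivative is \frac{e^{- 2 x} \sin{\left(2 x \right)}}{2} + \frac{e^{- 2 x} \cos{\left(2 x \right)}}{2} + C.
The condition gives C = - \frac{e \sin{\left(1 \right)}}{2} - 1 + \frac{e \cos{\left(1 \right)}}{2} - (- \frac{e \sin{\left(1 \right)}}{2} + \frac{e \cos{\left(1 \right)}}{2}) = -1.
So G(x) = \frac{\left(- 2 e^{2 x} + \sin{\left(2 x \right)} + \cos{\left(2 x \right)}\right) e^{- 2 x}}{2}.
Check: d/dx[\frac{\left(- 2 e^{2 x} + \sin{\left(2 x \right)} + \cos{\left(2 x \right)}\right) e^{- 2 x}}{2}] = - 2 e^{- 2 x} \sin{\left(2 x \right)} = G'(x).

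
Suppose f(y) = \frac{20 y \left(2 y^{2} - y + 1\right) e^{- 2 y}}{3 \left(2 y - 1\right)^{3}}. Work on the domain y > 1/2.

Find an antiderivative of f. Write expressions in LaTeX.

Differentiate the proposed F(y) back; it has to land on f(y) exactly.
Check: d/dy[- \frac{10 y^{2} e^{- 2 y}}{3 \left(2 y - 1\right)^{2}}] = \frac{40 y^{3} - 20 y^{2} + 20 y}{24 y^{3} e^{2 y} - 36 y^{2} e^{2 y} + 18 y e^{2 y} - 3 e^{2 y}}, which equals f(y).

An antiderivative is F(y) = - \frac{10 y^{2} e^{- 2 y}}{3 \left(2 y - 1\right)^{2}}.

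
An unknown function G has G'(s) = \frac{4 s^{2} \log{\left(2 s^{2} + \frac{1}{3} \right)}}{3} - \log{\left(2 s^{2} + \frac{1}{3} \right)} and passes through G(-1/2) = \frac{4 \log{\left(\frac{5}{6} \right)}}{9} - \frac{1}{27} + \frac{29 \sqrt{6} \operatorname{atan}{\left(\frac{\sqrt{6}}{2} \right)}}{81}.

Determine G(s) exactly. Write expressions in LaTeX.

G(s) = \frac{4 s^{3} \log{\left(2 s^{2} + \frac{1}{3} \right)}}{9} - \frac{8 s^{3}}{27} - s \log{\left(2 s^{2} + \frac{1}{3} \right)} + \frac{58 s}{27} - \frac{29 \sqrt{6} \operatorname{atan}{\left(\sqrt{6} s \right)}}{81} + 1

Integrate term by term and add the pieces.
A general antiderivative is - \frac{8 s^{3}}{27} + \frac{58 s}{27} + \left(\frac{4 s^{3}}{9} - s\right) \log{\left(2 s^{2} + \frac{1}{3} \right)} - \frac{29 \sqrt{6} \operatorname{atan}{\left(\sqrt{6} s \right)}}{81} + C.
The condition gives C = \frac{4 \log{\left(\frac{5}{6} \right)}}{9} - \frac{1}{27} + \frac{29 \sqrt{6} \operatorname{atan}{\left(\frac{\sqrt{6}}{2} \right)}}{81} - (- \frac{28}{27} + \frac{4 \log{\left(\frac{5}{6} \right)}}{9} + \frac{29 \sqrt{6} \operatorname{atan}{\left(\frac{\sqrt{6}}{2} \right)}}{81}) = 1.
So G(s) = \frac{4 s^{3} \log{\left(2 s^{2} + \frac{1}{3} \right)}}{9} - \frac{8 s^{3}}{27} - s \log{\left(2 s^{2} + \frac{1}{3} \right)} + \frac{58 s}{27} - \frac{29 \sqrt{6} \operatorname{atan}{\left(\sqrt{6} s \right)}}{81} + 1.
Check: d/ds[\frac{4 s^{3} \log{\left(2 s^{2} + \frac{1}{3} \right)}}{9} - \frac{8 s^{3}}{27} - s \log{\left(2 s^{2} + \frac{1}{3} \right)} + \frac{58 s}{27} - \frac{29 \sqrt{6} \operatorname{atan}{\left(\sqrt{6} s \right)}}{81} + 1] = \frac{4 s^{2} \log{\left(2 s^{2} + \frac{1}{3} \right)}}{3} - \log{\left(2 s^{2} + \frac{1}{3} \right)} = G'(s).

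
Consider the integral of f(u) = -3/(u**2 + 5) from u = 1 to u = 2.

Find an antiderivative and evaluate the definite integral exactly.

For F(u) to be correct the identity F'(u) - f(u) = 0 must hold.
F(u) = -3*sqrt(5)*atan(sqrt(5)*u/5)/5 is an antiderivative of f.
Check: d/du[-3*sqrt(5)*atan(sqrt(5)*u/5)/5] = -3/(u**2 + 5) = f(u).
F(2) = -3*sqrt(5)*atan(2*sqrt(5)/5)/5; F(1) = -3*sqrt(5)*atan(sqrt(5)/5)/5.
Integral = F(2) - F(1) = -3*sqrt(5)*atan(2*sqrt(5)/5)/5 + 3*sqrt(5)*atan(sqrt(5)/5)/5.

Antiderivative: F(u) = -3*sqrt(5)*atan(sqrt(5)*u/5)/5; value = -3*sqrt(5)*atan(2*sqrt(5)/5)/5 + 3*sqrt(5)*atan(sqrt(5)/5)/5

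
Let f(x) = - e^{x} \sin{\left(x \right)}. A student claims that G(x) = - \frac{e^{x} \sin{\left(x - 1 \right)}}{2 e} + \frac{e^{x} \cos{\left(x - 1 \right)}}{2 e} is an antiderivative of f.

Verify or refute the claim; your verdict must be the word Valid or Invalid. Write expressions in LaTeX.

d/dx[G] = - \frac{e^{x} \sin{\left(x - 1 \right)}}{e}
d/dx[G] - f(x) = e^{x} \sin{\left(x \right)} - \frac{e^{x} \sin{\left(x - 1 \right)}}{e} != 0.

Invalid: d/dx[G] - f = e^{x} \sin{\left(x \right)} - \frac{e^{x} \sin{\left(x - 1 \right)}}{e}, which is not 0.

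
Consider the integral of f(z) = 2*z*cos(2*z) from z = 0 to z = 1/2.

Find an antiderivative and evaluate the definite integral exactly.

A candidate is checked by its d/dz: the result must match f(z).
F(z) = z*sin(2*z) + cos(2*z)/2 is an antiderivative of f.
Check: d/dz[z*sin(2*z) + cos(2*z)/2] = 2*z*cos(2*z) = f(z).
F(1/2) = cos(1)/2 + sin(1)/2; F(0) = 1/2.
Integral = F(1/2) - F(0) = -1/2 + cos(1)/2 + sin(1)/2.

Antiderivative: F(z) = z*sin(2*z) + cos(2*z)/2; value = -1/2 + cos(1)/2 + sin(1)/2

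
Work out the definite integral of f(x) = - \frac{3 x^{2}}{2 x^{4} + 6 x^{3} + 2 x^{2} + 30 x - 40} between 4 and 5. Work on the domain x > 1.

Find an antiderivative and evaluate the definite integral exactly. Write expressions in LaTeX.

Antiderivative: F(x) = - \frac{14 \log{\left(x - 1 \right)} - 64 \log{\left(x + 4 \right)} + 25 \log{\left(x^{2} + 5 \right)} + 30 \sqrt{5} \operatorname{atan}{\left(\frac{\sqrt{5} x}{5} \right)}}{280}; value = - \frac{8 \log{\left(8 \right)}}{35} - \frac{5 \log{\left(30 \right)}}{56} - \frac{3 \sqrt{5} \operatorname{atan}{\left(\sqrt{5} \right)}}{28} - \frac{\log{\left(4 \right)}}{20} + \frac{\log{\left(3 \right)}}{20} + \frac{3 \sqrt{5} \operatorname{atan}{\left(\frac{4 \sqrt{5}}{5} \right)}}{28} + \frac{5 \log{\left(21 \right)}}{56} + \frac{8 \log{\left(9 \right)}}{35}

Factor the denominator (2 \left(x - 1\right) \left(x + 4\right) \left(x^{2} + 5\right)) and decompose: f = - \frac{5 \left(x + 3\right)}{28 \left(x^{2} + 5\right)} + \frac{8}{35 \left(x + 4\right)} - \frac{1}{20 \left(x - 1\right)}; each piece integrates to a log, atan, or power term.
F(x) = - \frac{14 \log{\left(x - 1 \right)} - 64 \log{\left(x + 4 \right)} + 25 \log{\left(x^{2} + 5 \right)} + 30 \sqrt{5} \operatorname{atan}{\left(\frac{\sqrt{5} x}{5} \right)}}{280} is an antiderivative of f.
Check: d/dx[- \frac{14 \log{\left(x - 1 \right)} - 64 \log{\left(x + 4 \right)} + 25 \log{\left(x^{2} + 5 \right)} + 30 \sqrt{5} \operatorname{atan}{\left(\frac{\sqrt{5} x}{5} \right)}}{280}] = - \frac{3 x^{2}}{2 x^{4} + 6 x^{3} + 2 x^{2} + 30 x - 40} = f(x).
F(5) = - \frac{5 \log{\left(30 \right)}}{56} - \frac{3 \sqrt{5} \operatorname{atan}{\left(\sqrt{5} \right)}}{28} - \frac{\log{\left(4 \right)}}{20} + \frac{8 \log{\left(9 \right)}}{35}; F(4) = - \frac{5 \log{\left(21 \right)}}{56} - \frac{3 \sqrt{5} \operatorname{atan}{\left(\frac{4 \sqrt{5}}{5} \right)}}{28} - \frac{\log{\left(3 \right)}}{20} + \frac{8 \log{\left(8 \right)}}{35}.
Integral = F(5) - F(4) = - \frac{8 \log{\left(8 \right)}}{35} - \frac{5 \log{\left(30 \right)}}{56} - \frac{3 \sqrt{5} \operatorname{atan}{\left(\sqrt{5} \right)}}{28} - \frac{\log{\left(4 \right)}}{20} + \frac{\log{\left(3 \right)}}{20} + \frac{3 \sqrt{5} \operatorname{atan}{\left(\frac{4 \sqrt{5}}{5} \right)}}{28} + \frac{5 \log{\left(21 \right)}}{56} + \frac{8 \log{\left(9 \right)}}{35}.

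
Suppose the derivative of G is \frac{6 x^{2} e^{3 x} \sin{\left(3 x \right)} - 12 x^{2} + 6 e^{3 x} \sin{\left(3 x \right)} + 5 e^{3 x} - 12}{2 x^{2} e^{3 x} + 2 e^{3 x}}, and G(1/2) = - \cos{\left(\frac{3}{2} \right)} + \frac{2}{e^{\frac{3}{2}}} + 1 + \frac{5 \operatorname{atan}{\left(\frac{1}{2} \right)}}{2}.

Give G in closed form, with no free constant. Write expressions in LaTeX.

Whatever form G(x) takes, its d/dx must return the stated G'(x).
A general antiderivative is - \cos{\left(3 x \right)} + \frac{5 \operatorname{atan}{\left(x \right)}}{2} + 2 e^{- 3 x} + C.
The condition gives C = - \cos{\left(\frac{3}{2} \right)} + \frac{2}{e^{\frac{3}{2}}} + 1 + \frac{5 \operatorname{atan}{\left(\frac{1}{2} \right)}}{2} - (- \cos{\left(\frac{3}{2} \right)} + \frac{2}{e^{\frac{3}{2}}} + \frac{5 \operatorname{atan}{\left(\frac{1}{2} \right)}}{2}) = 1.
So G(x) = - \cos{\left(3 x \right)} + \frac{5 \operatorname{atan}{\left(x \right)}}{2} + 1 + 2 e^{- 3 x}.
Check: d/dx[- \cos{\left(3 x \right)} + \frac{5 \operatorname{atan}{\left(x \right)}}{2} + 1 + 2 e^{- 3 x}] = \frac{6 x^{2} e^{3 x} \sin{\left(3 x \right)} - 12 x^{2} + 6 e^{3 x} \sin{\left(3 x \right)} + 5 e^{3 x} - 12}{2 x^{2} e^{3 x} + 2 e^{3 x}} = G'(x).

G(x) = - \cos{\left(3 x \right)} + \frac{5 \operatorname{atan}{\left(x \right)}}{2} + 1 + 2 e^{- 3 x}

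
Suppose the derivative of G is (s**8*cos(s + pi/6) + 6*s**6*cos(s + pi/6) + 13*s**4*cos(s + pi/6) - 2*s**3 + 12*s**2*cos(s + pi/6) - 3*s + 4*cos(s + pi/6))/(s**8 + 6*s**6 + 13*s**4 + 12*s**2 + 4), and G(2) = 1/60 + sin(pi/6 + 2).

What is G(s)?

G(s) = sin(s + pi/6) + 1/(2*(s**4 + 3*s**2 + 2))

Whatever form G(s) takes, its d/ds must return the stated G'(s).
A general antiderivative is sin(s + pi/6) + 1/(2*(s**4 + 3*s**2 + 2)) + C.
The condition gives C = 1/60 + sin(pi/6 + 2) - (1/60 + sin(pi/6 + 2)) = 0.
So G(s) = sin(s + pi/6) + 1/(2*(s**4 + 3*s**2 + 2)).
Check: d/ds[sin(s + pi/6) + 1/(2*(s**4 + 3*s**2 + 2))] = (s**8*cos(s + pi/6) + 6*s**6*cos(s + pi/6) + 13*s**4*cos(s + pi/6) - 2*s**3 + 12*s**2*cos(s + pi/6) - 3*s + 4*cos(s + pi/6))/(s**8 + 6*s**6 + 13*s**4 + 12*s**2 + 4) = G'(s).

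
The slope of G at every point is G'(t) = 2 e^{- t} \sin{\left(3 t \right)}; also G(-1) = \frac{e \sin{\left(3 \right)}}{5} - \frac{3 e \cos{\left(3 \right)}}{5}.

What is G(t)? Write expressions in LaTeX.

G(t) = - \frac{e^{- t} \sin{\left(3 t \right)}}{5} - \frac{3 e^{- t} \cos{\left(3 t \right)}}{5}

Any candidate G(t) must reproduce the stated G'(t) exactly.
A general antiderivative is - \frac{e^{- t} \sin{\left(3 t \right)}}{5} - \frac{3 e^{- t} \cos{\left(3 t \right)}}{5} + C.
The condition gives C = \frac{e \sin{\left(3 \right)}}{5} - \frac{3 e \cos{\left(3 \right)}}{5} - (\frac{e \sin{\left(3 \right)}}{5} - \frac{3 e \cos{\left(3 \right)}}{5}) = 0.
So G(t) = - \frac{e^{- t} \sin{\left(3 t \right)}}{5} - \frac{3 e^{- t} \cos{\left(3 t \right)}}{5}.
Check: d/dt[- \frac{e^{- t} \sin{\left(3 t \right)}}{5} - \frac{3 e^{- t} \cos{\left(3 t \right)}}{5}] = 2 e^{- t} \sin{\left(3 t \right)} = G'(t).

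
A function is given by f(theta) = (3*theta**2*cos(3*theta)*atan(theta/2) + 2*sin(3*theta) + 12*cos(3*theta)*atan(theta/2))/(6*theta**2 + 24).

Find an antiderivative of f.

An antiderivative is F(theta) = sin(3*theta)*atan(theta/2)/6.

Recognize the product-rule pattern: f = u'v + uv' with u = atan(theta/2)/6, v = sin(3*theta), so integration by parts undoes it.
Check: d/dtheta[sin(3*theta)*atan(theta/2)/6] = (3*theta**2*cos(3*theta)*atan(theta/2) + 2*sin(3*theta) + 12*cos(3*theta)*atan(theta/2))/(6*theta**2 + 24) = f(theta).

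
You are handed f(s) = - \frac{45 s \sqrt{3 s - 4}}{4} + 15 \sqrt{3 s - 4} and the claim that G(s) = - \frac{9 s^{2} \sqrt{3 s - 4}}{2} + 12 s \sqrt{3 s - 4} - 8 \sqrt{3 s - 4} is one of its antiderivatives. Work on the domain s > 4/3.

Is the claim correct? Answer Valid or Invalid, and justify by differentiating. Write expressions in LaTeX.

Valid - the claim checks out under differentiation.

d/ds[G] = \frac{- 135 s^{2} + 360 s - 240}{4 \sqrt{3 s - 4}}
This equals f(s) exactly, so the claim holds.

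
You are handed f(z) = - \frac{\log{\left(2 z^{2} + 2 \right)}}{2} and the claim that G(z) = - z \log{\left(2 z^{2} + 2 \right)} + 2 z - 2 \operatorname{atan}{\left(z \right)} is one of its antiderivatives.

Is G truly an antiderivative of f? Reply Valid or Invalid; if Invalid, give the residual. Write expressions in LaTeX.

d/dz[G] = - \log{\left(z^{2} + 1 \right)} - \log{\left(2 \right)}
d/dz[G] - f(z) = - \frac{\log{\left(z^{2} + 1 \right)}}{2} - \frac{\log{\left(2 \right)}}{2} != 0.

Invalid: d/dz[G] - f = - \frac{\log{\left(z^{2} + 1 \right)}}{2} - \frac{\log{\left(2 \right)}}{2}, which is not 0.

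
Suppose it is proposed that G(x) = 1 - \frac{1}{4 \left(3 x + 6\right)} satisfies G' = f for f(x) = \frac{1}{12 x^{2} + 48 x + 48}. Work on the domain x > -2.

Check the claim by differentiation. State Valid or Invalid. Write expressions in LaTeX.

d/dx[G] = \frac{1}{12 x^{2} + 48 x + 48}
This equals f(x) exactly, so the claim holds.

Valid - differentiating G returns exactly f.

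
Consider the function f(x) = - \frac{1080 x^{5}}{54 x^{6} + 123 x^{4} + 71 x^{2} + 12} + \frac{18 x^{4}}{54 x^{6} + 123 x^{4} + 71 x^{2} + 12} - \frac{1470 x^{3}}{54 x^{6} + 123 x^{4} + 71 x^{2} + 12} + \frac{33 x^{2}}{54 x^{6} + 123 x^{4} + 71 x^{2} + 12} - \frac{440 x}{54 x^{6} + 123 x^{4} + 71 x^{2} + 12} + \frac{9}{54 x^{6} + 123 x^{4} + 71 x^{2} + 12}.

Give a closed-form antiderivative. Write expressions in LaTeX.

An antiderivative is F(x) = - 5 \log{\left(x^{2} + \frac{1}{3} \right)} - 5 \log{\left(4 x^{2} + 6 \right)} + \frac{\operatorname{atan}{\left(\frac{3 x}{2} \right)}}{2}.

Integrate term by term and add the pieces.
Check: d/dx[- 5 \log{\left(x^{2} + \frac{1}{3} \right)} - 5 \log{\left(4 x^{2} + 6 \right)} + \frac{\operatorname{atan}{\left(\frac{3 x}{2} \right)}}{2}] = \frac{- 1080 x^{5} + 18 x^{4} - 1470 x^{3} + 33 x^{2} - 440 x + 9}{54 x^{6} + 123 x^{4} + 71 x^{2} + 12}, which equals f(x).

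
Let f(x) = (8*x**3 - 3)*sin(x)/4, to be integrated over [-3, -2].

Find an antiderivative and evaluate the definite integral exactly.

Antiderivative: F(x) = (-8*x**3*cos(x) + 24*x**2*sin(x) + 48*x*cos(x) - 48*sin(x) + 3*cos(x))/4; value = -12*sin(2) - 29*cos(2)/4 + 42*sin(3) - 75*cos(3)/4

Recover f(x) by differentiating a candidate F(x); any mismatch rules it out.
F(x) = (-8*x**3*cos(x) + 24*x**2*sin(x) + 48*x*cos(x) - 48*sin(x) + 3*cos(x))/4 is an antiderivative of f.
Check: d/dx[(-8*x**3*cos(x) + 24*x**2*sin(x) + 48*x*cos(x) - 48*sin(x) + 3*cos(x))/4] = 2*x**3*sin(x) - 3*sin(x)/4, which equals f(x).
F(-2) = -12*sin(2) - 29*cos(2)/4; F(-3) = 75*cos(3)/4 - 42*sin(3).
Integral = F(-2) - F(-3) = -12*sin(2) - 29*cos(2)/4 + 42*sin(3) - 75*cos(3)/4.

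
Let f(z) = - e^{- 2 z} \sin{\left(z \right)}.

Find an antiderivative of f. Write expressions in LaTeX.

Any candidate F(z) must reproduce f(z) exactly when differentiated.
Check: d/dz[\frac{\left(2 \sin{\left(z \right)} + \cos{\left(z \right)}\right) e^{- 2 z}}{5}] = - e^{- 2 z} \sin{\left(z \right)} = f(z).

An antiderivative is F(z) = \frac{\left(2 \sin{\left(z \right)} + \cos{\left(z \right)}\right) e^{- 2 z}}{5}.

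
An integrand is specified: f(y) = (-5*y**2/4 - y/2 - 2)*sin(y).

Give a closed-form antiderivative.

An antiderivative F(y) passes only if d/dy[F] lands on f(y) exactly.
Check: d/dy[5*y**2*cos(y)/4 - 5*y*sin(y)/2 + y*cos(y)/2 - sin(y)/2 - cos(y)/2] = -5*y**2*sin(y)/4 - y*sin(y)/2 - 2*sin(y), which equals f(y).

An antiderivative is F(y) = 5*y**2*cos(y)/4 - 5*y*sin(y)/2 + y*cos(y)/2 - sin(y)/2 - cos(y)/2.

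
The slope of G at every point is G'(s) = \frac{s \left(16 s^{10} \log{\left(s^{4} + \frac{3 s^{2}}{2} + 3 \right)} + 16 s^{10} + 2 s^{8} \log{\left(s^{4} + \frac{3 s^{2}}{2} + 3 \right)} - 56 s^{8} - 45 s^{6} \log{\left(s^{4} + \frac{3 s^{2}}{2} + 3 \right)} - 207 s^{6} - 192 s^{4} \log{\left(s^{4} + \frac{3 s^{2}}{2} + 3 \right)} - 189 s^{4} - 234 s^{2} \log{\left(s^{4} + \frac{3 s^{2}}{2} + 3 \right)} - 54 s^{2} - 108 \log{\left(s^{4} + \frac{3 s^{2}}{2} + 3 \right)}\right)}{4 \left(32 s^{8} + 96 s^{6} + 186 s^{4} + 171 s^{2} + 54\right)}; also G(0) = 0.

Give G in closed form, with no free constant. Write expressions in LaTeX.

G(s) = \frac{s \left(\frac{s^{5}}{4} - \frac{5 s^{3}}{4} - \frac{3 s}{2}\right) \log{\left(s^{4} + \frac{3 s^{2}}{2} + 3 \right)}}{4 \left(2 s^{2} + \frac{3}{2}\right)}

A candidate passes only if d/ds[G] lands on the given G'(s) exactly.
A general antiderivative is \frac{s \left(\frac{s^{5}}{4} - \frac{5 s^{3}}{4} - \frac{3 s}{2}\right) \log{\left(s^{4} + \frac{3 s^{2}}{2} + 3 \right)}}{4 \left(2 s^{2} + \frac{3}{2}\right)} + C.
The condition gives C = 0 - (0) = 0.
So G(s) = \frac{s \left(\frac{s^{5}}{4} - \frac{5 s^{3}}{4} - \frac{3 s}{2}\right) \log{\left(s^{4} + \frac{3 s^{2}}{2} + 3 \right)}}{4 \left(2 s^{2} + \frac{3}{2}\right)}.
Check: d/ds[\frac{s \left(\frac{s^{5}}{4} - \frac{5 s^{3}}{4} - \frac{3 s}{2}\right) \log{\left(s^{4} + \frac{3 s^{2}}{2} + 3 \right)}}{4 \left(2 s^{2} + \frac{3}{2}\right)}] = \frac{16 s^{11} \log{\left(s^{4} + \frac{3 s^{2}}{2} + 3 \right)} + 16 s^{11} + 2 s^{9} \log{\left(s^{4} + \frac{3 s^{2}}{2} + 3 \right)} - 56 s^{9} - 45 s^{7} \log{\left(s^{4} + \frac{3 s^{2}}{2} + 3 \right)} - 207 s^{7} - 192 s^{5} \log{\left(s^{4} + \frac{3 s^{2}}{2} + 3 \right)} - 189 s^{5} - 234 s^{3} \log{\left(s^{4} + \frac{3 s^{2}}{2} + 3 \right)} - 54 s^{3} - 108 s \log{\left(s^{4} + \frac{3 s^{2}}{2} + 3 \right)}}{128 s^{8} + 384 s^{6} + 744 s^{4} + 684 s^{2} + 216}, which equals G'(s).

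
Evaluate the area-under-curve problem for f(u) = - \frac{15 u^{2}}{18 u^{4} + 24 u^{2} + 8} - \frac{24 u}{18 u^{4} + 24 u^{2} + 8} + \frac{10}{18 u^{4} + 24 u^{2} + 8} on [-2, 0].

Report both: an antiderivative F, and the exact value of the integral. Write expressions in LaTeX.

Antiderivative: F(u) = \frac{5 u + 4}{2 \left(3 u^{2} + 2\right)}; value = \frac{17}{14}

f has the shape v'r + vr' for v = \frac{1}{\frac{3 u^{2}}{2} + 1} and r = \frac{5 u}{4} + 1 — it is the derivative of the product v*r.
F(u) = \frac{5 u + 4}{2 \left(3 u^{2} + 2\right)} is an antiderivative of f.
Check: d/du[\frac{5 u + 4}{2 \left(3 u^{2} + 2\right)}] = \frac{- 15 u^{2} - 24 u + 10}{18 u^{4} + 24 u^{2} + 8}, which equals f(u).
F(0) = 1; F(-2) = - \frac{3}{14}.
Integral = F(0) - F(-2) = \frac{17}{14}.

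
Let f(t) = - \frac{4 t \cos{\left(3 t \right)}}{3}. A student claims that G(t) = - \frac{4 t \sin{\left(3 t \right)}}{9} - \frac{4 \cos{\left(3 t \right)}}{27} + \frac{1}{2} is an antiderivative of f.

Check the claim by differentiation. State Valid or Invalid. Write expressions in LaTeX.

Valid. The derivative of G reproduces f.

d/dt[G] = - \frac{4 t \cos{\left(3 t \right)}}{3}
This equals f(t) exactly, so the claim holds.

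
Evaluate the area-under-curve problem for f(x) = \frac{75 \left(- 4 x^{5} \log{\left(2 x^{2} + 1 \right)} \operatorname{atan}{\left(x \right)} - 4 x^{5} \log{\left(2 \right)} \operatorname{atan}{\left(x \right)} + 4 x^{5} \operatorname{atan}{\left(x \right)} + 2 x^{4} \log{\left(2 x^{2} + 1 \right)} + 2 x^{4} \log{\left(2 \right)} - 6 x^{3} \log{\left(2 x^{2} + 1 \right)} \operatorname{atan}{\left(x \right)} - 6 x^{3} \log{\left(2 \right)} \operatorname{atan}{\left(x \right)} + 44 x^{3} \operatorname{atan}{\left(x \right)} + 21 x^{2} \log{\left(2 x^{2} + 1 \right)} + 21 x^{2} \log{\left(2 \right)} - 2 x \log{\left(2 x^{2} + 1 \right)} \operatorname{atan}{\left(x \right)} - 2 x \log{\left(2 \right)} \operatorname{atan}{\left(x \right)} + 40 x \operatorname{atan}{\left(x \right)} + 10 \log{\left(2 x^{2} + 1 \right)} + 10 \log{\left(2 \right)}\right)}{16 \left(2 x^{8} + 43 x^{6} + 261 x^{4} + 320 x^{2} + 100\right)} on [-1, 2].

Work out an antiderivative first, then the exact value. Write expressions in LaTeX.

Antiderivative: F(x) = \frac{75 \log{\left(4 x^{2} + 2 \right)} \operatorname{atan}{\left(x \right)}}{16 \left(x^{2} + 10\right)}; value = \frac{75 \pi \log{\left(6 \right)}}{704} + \frac{75 \log{\left(18 \right)} \operatorname{atan}{\left(2 \right)}}{224}

A first test for any F(x): its x-derivative must equal f(x) identically.
F(x) = \frac{75 \log{\left(4 x^{2} + 2 \right)} \operatorname{atan}{\left(x \right)}}{16 \left(x^{2} + 10\right)} is an antiderivative of f.
Check: d/dx[\frac{75 \log{\left(4 x^{2} + 2 \right)} \operatorname{atan}{\left(x \right)}}{16 \left(x^{2} + 10\right)}] = \frac{- 300 x^{5} \log{\left(2 x^{2} + 1 \right)} \operatorname{atan}{\left(x \right)} - 300 x^{5} \log{\left(2 \right)} \operatorname{atan}{\left(x \right)} + 300 x^{5} \operatorname{atan}{\left(x \right)} + 150 x^{4} \log{\left(2 x^{2} + 1 \right)} + 150 x^{4} \log{\left(2 \right)} - 450 x^{3} \log{\left(2 x^{2} + 1 \right)} \operatorname{atan}{\left(x \right)} - 450 x^{3} \log{\left(2 \right)} \operatorname{atan}{\left(x \right)} + 3300 x^{3} \operatorname{atan}{\left(x \right)} + 1575 x^{2} \log{\left(2 x^{2} + 1 \right)} + 1575 x^{2} \log{\left(2 \right)} - 150 x \log{\left(2 x^{2} + 1 \right)} \operatorname{atan}{\left(x \right)} - 150 x \log{\left(2 \right)} \operatorname{atan}{\left(x \right)} + 3000 x \operatorname{atan}{\left(x \right)} + 750 \log{\left(2 x^{2} + 1 \right)} + 750 \log{\left(2 \right)}}{32 x^{8} + 688 x^{6} + 4176 x^{4} + 5120 x^{2} + 1600}, which equals f(x).
F(2) = \frac{75 \log{\left(18 \right)} \operatorname{atan}{\left(2 \right)}}{224}; F(-1) = - \frac{75 \pi \log{\left(6 \right)}}{704}.
Integral = F(2) - F(-1) = \frac{75 \pi \log{\left(6 \right)}}{704} + \frac{75 \log{\left(18 \right)} \operatorname{atan}{\left(2 \right)}}{224}.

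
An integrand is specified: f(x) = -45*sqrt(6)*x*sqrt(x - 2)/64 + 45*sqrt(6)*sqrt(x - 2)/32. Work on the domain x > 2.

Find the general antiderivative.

Integrate term by term and add the pieces.
Check: d/dx[-(3*x/2 - 3)**(5/2)/4] = sqrt(2)*(-45*sqrt(3)*x*sqrt(x - 2) + 90*sqrt(3)*sqrt(x - 2))/64, which equals f(x).

F(x) = -(3*x/2 - 3)**(5/2)/4 + C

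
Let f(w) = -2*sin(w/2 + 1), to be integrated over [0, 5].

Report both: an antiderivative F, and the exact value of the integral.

A first test for any F(w): its w-derivative must equal f(w) identically.
F(w) = 4*cos(w/2 + 1) is an antiderivative of f.
Check: d/dw[4*cos(w/2 + 1)] = -2*sin(w/2 + 1) = f(w).
F(5) = 4*cos(7/2); F(0) = 4*cos(1).
Integral = F(5) - F(0) = 4*cos(7/2) - 4*cos(1).

Antiderivative: F(w) = 4*cos(w/2 + 1); value = 4*cos(7/2) - 4*cos(1)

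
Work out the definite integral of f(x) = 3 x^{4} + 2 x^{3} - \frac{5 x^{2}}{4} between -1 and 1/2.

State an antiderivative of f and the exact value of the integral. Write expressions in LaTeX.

The integrand splits into summands that can be handled one at a time.
F(x) = \frac{x^{3} \left(36 x^{2} + 30 x - 25\right)}{60} is an antiderivative of f.
Check: d/dx[\frac{x^{3} \left(36 x^{2} + 30 x - 25\right)}{60}] = 3 x^{4} + 2 x^{3} - \frac{5 x^{2}}{4} = f(x).
F(1/2) = - \frac{1}{480}; F(-1) = \frac{19}{60}.
Integral = F(1/2) - F(-1) = - \frac{51}{160}.

Antiderivative: F(x) = \frac{x^{3} \left(36 x^{2} + 30 x - 25\right)}{60}; value = - \frac{51}{160}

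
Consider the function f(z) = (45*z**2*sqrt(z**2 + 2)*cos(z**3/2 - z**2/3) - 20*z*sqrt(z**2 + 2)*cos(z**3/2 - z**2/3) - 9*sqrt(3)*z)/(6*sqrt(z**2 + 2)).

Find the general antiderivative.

Whatever form F(z) takes, F'(z) = f(z) is non-negotiable.
Check: d/dz[(-3*sqrt(3)*sqrt(z**2 + 2) + 10*sin(z**3/2 - z**2/3))/2] = (45*z**2*sqrt(z**2 + 2)*cos(z**3/2 - z**2/3) - 20*z*sqrt(z**2 + 2)*cos(z**3/2 - z**2/3) - 9*sqrt(3)*z)/(6*sqrt(z**2 + 2)) = f(z).

F(z) = (-3*sqrt(3)*sqrt(z**2 + 2) + 10*sin(z**3/2 - z**2/3))/2 + C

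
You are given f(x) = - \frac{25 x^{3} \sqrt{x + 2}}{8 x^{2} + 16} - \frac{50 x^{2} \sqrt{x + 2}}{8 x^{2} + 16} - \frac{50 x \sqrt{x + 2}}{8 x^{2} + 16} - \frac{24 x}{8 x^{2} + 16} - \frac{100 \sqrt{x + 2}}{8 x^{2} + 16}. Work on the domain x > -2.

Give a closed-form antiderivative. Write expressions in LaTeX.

An antiderivative is F(x) = - \frac{5 x^{2} \sqrt{x + 2}}{4} - 5 x \sqrt{x + 2} - 5 \sqrt{x + 2} - \frac{3 \log{\left(x^{2} + 2 \right)}}{2}.

Integrate term by term and add the pieces.
Check: d/dx[- \frac{5 x^{2} \sqrt{x + 2}}{4} - 5 x \sqrt{x + 2} - 5 \sqrt{x + 2} - \frac{3 \log{\left(x^{2} + 2 \right)}}{2}] = \frac{- 25 x^{4} - 100 x^{3} - 150 x^{2} - 24 x \sqrt{x + 2} - 200 x - 200}{8 x^{2} \sqrt{x + 2} + 16 \sqrt{x + 2}}, which equals f(x).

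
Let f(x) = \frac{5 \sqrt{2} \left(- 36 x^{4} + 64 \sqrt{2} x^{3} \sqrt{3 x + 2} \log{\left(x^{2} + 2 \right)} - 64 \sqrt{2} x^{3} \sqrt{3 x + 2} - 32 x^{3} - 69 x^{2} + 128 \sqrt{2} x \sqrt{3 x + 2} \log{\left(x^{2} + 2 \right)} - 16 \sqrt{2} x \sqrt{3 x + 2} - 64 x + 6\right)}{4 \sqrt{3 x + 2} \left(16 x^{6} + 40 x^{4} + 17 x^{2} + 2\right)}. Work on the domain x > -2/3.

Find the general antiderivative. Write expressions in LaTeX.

F(x) = \frac{5 \sqrt{\frac{3 x}{2} + 1}}{4 x^{2} + 1} - \frac{10 \log{\left(x^{2} + 2 \right)}}{2 x^{2} + \frac{1}{2}} + C

Recognize the product-rule pattern: f = u'v + uv' with u = - \frac{2}{2 x^{2} + \frac{1}{2}}, v = - \frac{5 \sqrt{\frac{3 x}{2} + 1}}{4} + 5 \log{\left(x^{2} + 2 \right)}, so integration by parts undoes it.
Check: d/dx[\frac{5 \sqrt{\frac{3 x}{2} + 1}}{4 x^{2} + 1} - \frac{10 \log{\left(x^{2} + 2 \right)}}{2 x^{2} + \frac{1}{2}}] = \frac{- 180 x^{4} + 320 \sqrt{2} x^{3} \sqrt{3 x + 2} \log{\left(x^{2} + 2 \right)} - 320 \sqrt{2} x^{3} \sqrt{3 x + 2} - 160 x^{3} - 345 x^{2} + 640 \sqrt{2} x \sqrt{3 x + 2} \log{\left(x^{2} + 2 \right)} - 80 \sqrt{2} x \sqrt{3 x + 2} - 320 x + 30}{32 \sqrt{2} x^{6} \sqrt{3 x + 2} + 80 \sqrt{2} x^{4} \sqrt{3 x + 2} + 34 \sqrt{2} x^{2} \sqrt{3 x + 2} + 4 \sqrt{2} \sqrt{3 x + 2}}, which equals f(x).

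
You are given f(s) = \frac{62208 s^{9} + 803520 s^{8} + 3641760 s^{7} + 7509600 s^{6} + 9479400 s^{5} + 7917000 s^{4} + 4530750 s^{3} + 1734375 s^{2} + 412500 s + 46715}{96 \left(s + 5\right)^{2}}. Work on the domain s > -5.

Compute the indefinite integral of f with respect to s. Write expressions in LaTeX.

F(s) = \left(- 3 s^{2} - \frac{5 s}{2} - \frac{5}{4}\right)^{4} + \frac{5}{3 \left(s + 5\right)} + C

A candidate is checked by its d/ds: the result must match f(s).
Check: d/ds[\left(- 3 s^{2} - \frac{5 s}{2} - \frac{5}{4}\right)^{4} + \frac{5}{3 \left(s + 5\right)}] = \frac{62208 s^{9} + 803520 s^{8} + 3641760 s^{7} + 7509600 s^{6} + 9479400 s^{5} + 7917000 s^{4} + 4530750 s^{3} + 1734375 s^{2} + 412500 s + 46715}{96 s^{2} + 960 s + 2400}, which equals f(s).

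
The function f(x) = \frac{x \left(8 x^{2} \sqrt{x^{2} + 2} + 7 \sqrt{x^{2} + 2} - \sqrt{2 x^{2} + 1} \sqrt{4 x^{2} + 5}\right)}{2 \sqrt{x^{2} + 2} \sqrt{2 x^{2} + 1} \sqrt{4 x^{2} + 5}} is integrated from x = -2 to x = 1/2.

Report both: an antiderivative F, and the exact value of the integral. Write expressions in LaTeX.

Antiderivative: F(x) = - \frac{\sqrt{x^{2} + 2}}{2} + \frac{\sqrt{2 x^{2} + 1} \sqrt{4 x^{2} + 5}}{4}; value = - \frac{3 \sqrt{21}}{4} + \frac{\sqrt{6}}{2}

Check any antiderivative F(x) by computing F'(x) and comparing it with f(x).
F(x) = - \frac{\sqrt{x^{2} + 2}}{2} + \frac{\sqrt{2 x^{2} + 1} \sqrt{4 x^{2} + 5}}{4} is an antiderivative of f.
Check: d/dx[- \frac{\sqrt{x^{2} + 2}}{2} + \frac{\sqrt{2 x^{2} + 1} \sqrt{4 x^{2} + 5}}{4}] = \frac{8 x^{3} \sqrt{x^{2} + 2} + 7 x \sqrt{x^{2} + 2} - x \sqrt{2 x^{2} + 1} \sqrt{4 x^{2} + 5}}{2 \sqrt{x^{2} + 2} \sqrt{2 x^{2} + 1} \sqrt{4 x^{2} + 5}}, which equals f(x).
F(1/2) = 0; F(-2) = - \frac{\sqrt{6}}{2} + \frac{3 \sqrt{21}}{4}.
Integral = F(1/2) - F(-2) = - \frac{3 \sqrt{21}}{4} + \frac{\sqrt{6}}{2}.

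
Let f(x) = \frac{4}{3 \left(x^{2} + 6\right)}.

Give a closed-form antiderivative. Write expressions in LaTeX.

An antiderivative is F(x) = \frac{2 \sqrt{6} \operatorname{atan}{\left(\frac{\sqrt{6} x}{6} \right)}}{9}.

A first test for any F(x): its x-derivative must equal f(x) identically.
Check: d/dx[\frac{2 \sqrt{6} \operatorname{atan}{\left(\frac{\sqrt{6} x}{6} \right)}}{9}] = \frac{4}{3 x^{2} + 18}, which equals f(x).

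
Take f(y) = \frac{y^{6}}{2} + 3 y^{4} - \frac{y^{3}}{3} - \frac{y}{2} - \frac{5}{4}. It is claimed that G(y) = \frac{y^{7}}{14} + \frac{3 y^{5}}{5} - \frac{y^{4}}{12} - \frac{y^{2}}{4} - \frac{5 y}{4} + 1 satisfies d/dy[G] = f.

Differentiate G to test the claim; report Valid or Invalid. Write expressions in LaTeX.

Valid - the claim checks out under differentiation.

d/dy[G] = \frac{y^{6}}{2} + 3 y^{4} - \frac{y^{3}}{3} - \frac{y}{2} - \frac{5}{4}
This equals f(y) exactly, so the claim holds.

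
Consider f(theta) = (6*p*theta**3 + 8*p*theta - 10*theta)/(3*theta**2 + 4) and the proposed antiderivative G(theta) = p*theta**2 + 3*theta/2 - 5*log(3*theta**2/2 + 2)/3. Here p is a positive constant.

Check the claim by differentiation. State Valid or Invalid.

d/dtheta[G] = (12*p*theta**3 + 16*p*theta + 9*theta**2 - 20*theta + 12)/(6*theta**2 + 8)
d/dtheta[G] - f(theta) = 3/2 != 0.

Invalid: d/dtheta[G] - f = 3/2, which is not 0.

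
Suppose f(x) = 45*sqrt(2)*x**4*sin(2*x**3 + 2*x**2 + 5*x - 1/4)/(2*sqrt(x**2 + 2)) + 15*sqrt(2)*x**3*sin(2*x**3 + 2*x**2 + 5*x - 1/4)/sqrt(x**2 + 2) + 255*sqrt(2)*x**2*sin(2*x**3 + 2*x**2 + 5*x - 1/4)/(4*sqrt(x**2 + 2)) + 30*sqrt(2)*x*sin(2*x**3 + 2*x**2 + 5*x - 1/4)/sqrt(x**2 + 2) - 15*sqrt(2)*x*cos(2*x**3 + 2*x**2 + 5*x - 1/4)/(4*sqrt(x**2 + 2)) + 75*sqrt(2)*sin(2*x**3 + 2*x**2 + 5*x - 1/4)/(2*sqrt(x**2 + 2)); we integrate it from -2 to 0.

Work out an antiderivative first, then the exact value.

Recognize the product-rule pattern: f = u'v + uv' with u = -15*sqrt(2*x**2 + 4)/4, v = cos(2*x**3 + 2*x**2 + 5*x - 1/4), so integration by parts undoes it.
F(x) = -15*sqrt(2*x**2 + 4)*cos(2*x**3 + 2*x**2 + 5*x - 1/4)/4 is an antiderivative of f.
Check: d/dx[-15*sqrt(2*x**2 + 4)*cos(2*x**3 + 2*x**2 + 5*x - 1/4)/4] = (90*sqrt(2)*x**4*sin(2*x**3 + 2*x**2 + 5*x - 1/4) + 60*sqrt(2)*x**3*sin(2*x**3 + 2*x**2 + 5*x - 1/4) + 255*sqrt(2)*x**2*sin(2*x**3 + 2*x**2 + 5*x - 1/4) + 120*sqrt(2)*x*sin(2*x**3 + 2*x**2 + 5*x - 1/4) - 15*sqrt(2)*x*cos(2*x**3 + 2*x**2 + 5*x - 1/4) + 150*sqrt(2)*sin(2*x**3 + 2*x**2 + 5*x - 1/4))/(4*sqrt(x**2 + 2)), which equals f(x).
F(0) = -15*cos(1/4)/2; F(-2) = -15*sqrt(3)*cos(73/4)/2.
Integral = F(0) - F(-2) = -15*cos(1/4)/2 + 15*sqrt(3)*cos(73/4)/2.

Antiderivative: F(x) = -15*sqrt(2*x**2 + 4)*cos(2*x**3 + 2*x**2 + 5*x - 1/4)/4; value = -15*cos(1/4)/2 + 15*sqrt(3)*cos(73/4)/2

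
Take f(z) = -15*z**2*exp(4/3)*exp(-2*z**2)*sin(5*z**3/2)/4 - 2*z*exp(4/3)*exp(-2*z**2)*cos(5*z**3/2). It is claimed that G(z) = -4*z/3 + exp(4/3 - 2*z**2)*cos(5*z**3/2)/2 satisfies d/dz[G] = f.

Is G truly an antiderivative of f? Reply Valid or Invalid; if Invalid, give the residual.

Invalid: d/dz[G] - f = -4/3, which is not 0.

d/dz[G] = (-45*z**2*sin(5*z**3/2) - 24*z*cos(5*z**3/2) - 16*exp(-4/3)*exp(2*z**2))*exp(4/3)*exp(-2*z**2)/12
d/dz[G] - f(z) = -4/3 != 0.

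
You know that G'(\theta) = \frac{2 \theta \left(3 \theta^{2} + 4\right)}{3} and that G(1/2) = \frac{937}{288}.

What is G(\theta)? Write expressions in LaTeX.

G(\theta) = \frac{\left(- 3 \theta^{2} - 4\right)^{2} + 36}{18}

The substitution u = - \theta^{2} - \frac{4}{3} works: G'(\theta) is exactly (dG/du)*(du/d\theta) for that inner function.
A general antiderivative is \frac{\left(- \theta^{2} - \frac{4}{3}\right)^{2}}{2} + C.
The condition gives C = \frac{937}{288} - (\frac{361}{288}) = 2.
So G(\theta) = \frac{\left(- 3 \theta^{2} - 4\right)^{2} + 36}{18}.
Check: d/d\theta[\frac{\left(- 3 \theta^{2} - 4\right)^{2} + 36}{18}] = 2 \theta^{3} + \frac{8 \theta}{3}, which equals G'(\theta).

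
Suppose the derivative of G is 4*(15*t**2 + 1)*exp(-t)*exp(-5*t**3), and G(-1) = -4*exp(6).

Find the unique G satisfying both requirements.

G(t) = -4*exp(-5*t**3 - t)

G'(t) matches the chain-rule pattern g'(h)*h' with inner function h(t) = -5*t**3 - t; substituting u = h(t) collapses the integral.
A general antiderivative is -4*exp(-5*t**3 - t) + C.
The condition gives C = -4*exp(6) - (-4*exp(6)) = 0.
So G(t) = -4*exp(-5*t**3 - t).
Check: d/dt[-4*exp(-5*t**3 - t)] = (60*t**2 + 4)*exp(-t)*exp(-5*t**3), which equals G'(t).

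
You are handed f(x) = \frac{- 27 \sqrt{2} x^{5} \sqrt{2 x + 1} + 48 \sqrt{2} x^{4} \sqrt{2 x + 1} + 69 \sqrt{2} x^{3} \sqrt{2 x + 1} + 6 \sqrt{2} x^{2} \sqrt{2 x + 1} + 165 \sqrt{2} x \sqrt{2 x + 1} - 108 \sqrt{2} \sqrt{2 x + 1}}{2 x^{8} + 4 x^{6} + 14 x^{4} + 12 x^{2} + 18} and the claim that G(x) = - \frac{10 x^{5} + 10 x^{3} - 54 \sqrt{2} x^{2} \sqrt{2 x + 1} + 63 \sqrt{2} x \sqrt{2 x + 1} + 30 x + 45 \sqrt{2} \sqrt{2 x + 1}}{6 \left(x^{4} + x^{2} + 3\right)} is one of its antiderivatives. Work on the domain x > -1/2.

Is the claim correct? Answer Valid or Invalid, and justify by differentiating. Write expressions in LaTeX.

d/dx[G] = \frac{- 10 x^{8} \sqrt{2 x + 1} - 20 x^{6} \sqrt{2 x + 1} - 162 \sqrt{2} x^{6} + 207 \sqrt{2} x^{5} - 70 x^{4} \sqrt{2 x + 1} + 558 \sqrt{2} x^{4} + 243 \sqrt{2} x^{3} - 60 x^{2} \sqrt{2 x + 1} + 1008 \sqrt{2} x^{2} - 153 \sqrt{2} x - 90 \sqrt{2 x + 1} - 324 \sqrt{2}}{6 x^{8} \sqrt{2 x + 1} + 12 x^{6} \sqrt{2 x + 1} + 42 x^{4} \sqrt{2 x + 1} + 36 x^{2} \sqrt{2 x + 1} + 54 \sqrt{2 x + 1}}
d/dx[G] - f(x) = - \frac{5}{3} != 0.

Invalid: d/dx[G] - f = - \frac{5}{3}, which is not 0.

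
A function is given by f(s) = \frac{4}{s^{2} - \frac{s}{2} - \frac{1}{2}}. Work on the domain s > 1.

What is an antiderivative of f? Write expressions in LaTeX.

An antiderivative is F(s) = \frac{8 \log{\left(s - 1 \right)}}{3} - \frac{8 \log{\left(s + \frac{1}{2} \right)}}{3}.

The denominator factors as \left(s - 1\right) \left(2 s + 1\right); partial fractions split f into directly integrable pieces: - \frac{16}{3 \left(2 s + 1\right)} + \frac{8}{3 \left(s - 1\right)}.
Check: d/ds[\frac{8 \log{\left(s - 1 \right)}}{3} - \frac{8 \log{\left(s + \frac{1}{2} \right)}}{3}] = \frac{8}{2 s^{2} - s - 1}, which equals f(s).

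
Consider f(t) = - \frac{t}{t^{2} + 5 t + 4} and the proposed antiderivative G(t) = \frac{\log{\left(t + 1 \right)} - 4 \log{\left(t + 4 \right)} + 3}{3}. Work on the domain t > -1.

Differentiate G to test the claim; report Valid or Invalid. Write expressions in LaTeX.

d/dt[G] = - \frac{t}{t^{2} + 5 t + 4}
This equals f(t) exactly, so the claim holds.

Valid - the claim checks out under differentiation.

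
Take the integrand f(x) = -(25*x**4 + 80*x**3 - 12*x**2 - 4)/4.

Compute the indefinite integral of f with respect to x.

F(x) = -5*x**5/4 - 5*x**4 + x**3 + x + C

Differentiate the proposed F(x) back; it has to land on f(x) exactly.
Check: d/dx[-5*x**5/4 - 5*x**4 + x**3 + x] = -25*x**4/4 - 20*x**3 + 3*x**2 + 1, which equals f(x).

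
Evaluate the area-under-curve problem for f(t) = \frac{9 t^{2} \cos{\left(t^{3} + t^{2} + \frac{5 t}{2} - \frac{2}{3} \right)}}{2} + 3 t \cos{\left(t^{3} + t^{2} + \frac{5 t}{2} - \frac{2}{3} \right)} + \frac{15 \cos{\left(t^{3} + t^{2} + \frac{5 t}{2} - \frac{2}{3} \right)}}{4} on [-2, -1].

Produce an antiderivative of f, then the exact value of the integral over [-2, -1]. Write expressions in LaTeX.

Antiderivative: F(t) = \frac{3 \sin{\left(t^{3} + t^{2} + \frac{5 t}{2} - \frac{2}{3} \right)}}{2}; value = \frac{3 \sin{\left(\frac{29}{3} \right)}}{2} - \frac{3 \sin{\left(\frac{19}{6} \right)}}{2}

f matches the chain-rule pattern g'(h)*h' with inner function h(t) = t^{3} + t^{2} + \frac{5 t}{2} - \frac{2}{3}; substituting u = h(t) collapses the integral.
F(t) = \frac{3 \sin{\left(t^{3} + t^{2} + \frac{5 t}{2} - \frac{2}{3} \right)}}{2} is an antiderivative of f.
Check: d/dt[\frac{3 \sin{\left(t^{3} + t^{2} + \frac{5 t}{2} - \frac{2}{3} \right)}}{2}] = \frac{9 t^{2} \cos{\left(t^{3} + t^{2} + \frac{5 t}{2} - \frac{2}{3} \right)}}{2} + 3 t \cos{\left(t^{3} + t^{2} + \frac{5 t}{2} - \frac{2}{3} \right)} + \frac{15 \cos{\left(t^{3} + t^{2} + \frac{5 t}{2} - \frac{2}{3} \right)}}{4} = f(t).
F(-1) = - \frac{3 \sin{\left(\frac{19}{6} \right)}}{2}; F(-2) = - \frac{3 \sin{\left(\frac{29}{3} \right)}}{2}.
Integral = F(-1) - F(-2) = \frac{3 \sin{\left(\frac{29}{3} \right)}}{2} - \frac{3 \sin{\left(\frac{19}{6} \right)}}{2}.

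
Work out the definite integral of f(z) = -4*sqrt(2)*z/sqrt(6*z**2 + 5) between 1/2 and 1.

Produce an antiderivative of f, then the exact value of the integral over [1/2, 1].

f matches the chain-rule pattern g'(h)*h' with inner function h(z) = 3*z**2 + 5/2; substituting u = h(z) collapses the integral.
F(z) = -2*sqrt(2)*sqrt(6*z**2 + 5)/3 is an antiderivative of f.
Check: d/dz[-2*sqrt(2)*sqrt(6*z**2 + 5)/3] = -4*sqrt(2)*z/sqrt(6*z**2 + 5) = f(z).
F(1) = -2*sqrt(22)/3; F(1/2) = -2*sqrt(13)/3.
Integral = F(1) - F(1/2) = -2*sqrt(22)/3 + 2*sqrt(13)/3.

Antiderivative: F(z) = -2*sqrt(2)*sqrt(6*z**2 + 5)/3; value = -2*sqrt(22)/3 + 2*sqrt(13)/3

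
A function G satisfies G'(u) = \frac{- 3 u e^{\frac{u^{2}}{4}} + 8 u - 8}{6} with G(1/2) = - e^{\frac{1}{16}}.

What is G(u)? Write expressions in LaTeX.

The proposed G(u) is checked by its d/du: the result must match the given G'(u).
A general antiderivative is \frac{2 u^{2}}{3} - \frac{4 u}{3} - e^{\frac{u^{2}}{4}} + \frac{1}{2} + C.
The condition gives C = - e^{\frac{1}{16}} - (- e^{\frac{1}{16}}) = 0.
So G(u) = \frac{2 u^{2}}{3} - \frac{4 u}{3} - e^{\frac{u^{2}}{4}} + \frac{1}{2}.
Check: d/du[\frac{2 u^{2}}{3} - \frac{4 u}{3} - e^{\frac{u^{2}}{4}} + \frac{1}{2}] = - \frac{u e^{\frac{u^{2}}{4}}}{2} + \frac{4 u}{3} - \frac{4}{3}, which equals G'(u).

G(u) = \frac{2 u^{2}}{3} - \frac{4 u}{3} - e^{\frac{u^{2}}{4}} + \frac{1}{2}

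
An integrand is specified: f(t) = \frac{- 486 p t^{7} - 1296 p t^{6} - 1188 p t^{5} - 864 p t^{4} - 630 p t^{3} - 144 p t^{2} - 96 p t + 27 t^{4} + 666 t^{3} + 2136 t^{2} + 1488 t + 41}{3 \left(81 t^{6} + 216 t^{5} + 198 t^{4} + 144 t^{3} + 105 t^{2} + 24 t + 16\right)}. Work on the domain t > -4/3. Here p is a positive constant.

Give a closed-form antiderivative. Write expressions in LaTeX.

An antiderivative is F(t) = - p t^{2} + \frac{\frac{2 t}{3} - 5}{3 t^{2} + 1} - \frac{1}{3 t + 4}.

Differentiate the proposed F(t) back; it has to land on f(t) exactly.
Check: d/dt[- p t^{2} + \frac{\frac{2 t}{3} - 5}{3 t^{2} + 1} - \frac{1}{3 t + 4}] = \frac{- 486 p t^{7} - 1296 p t^{6} - 1188 p t^{5} - 864 p t^{4} - 630 p t^{3} - 144 p t^{2} - 96 p t + 27 t^{4} + 666 t^{3} + 2136 t^{2} + 1488 t + 41}{243 t^{6} + 648 t^{5} + 594 t^{4} + 432 t^{3} + 315 t^{2} + 72 t + 48}, which equals f(t).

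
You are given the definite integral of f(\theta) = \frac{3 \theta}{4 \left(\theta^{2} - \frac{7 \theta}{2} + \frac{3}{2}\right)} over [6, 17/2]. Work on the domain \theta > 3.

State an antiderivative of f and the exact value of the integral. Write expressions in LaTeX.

Antiderivative: F(\theta) = \frac{3 \left(6 \log{\left(\theta - 3 \right)} - \log{\left(\theta - \frac{1}{2} \right)}\right)}{20}; value = - \frac{9 \log{\left(3 \right)}}{10} - \frac{3 \log{\left(8 \right)}}{20} + \frac{21 \log{\left(\frac{11}{2} \right)}}{20}

Factor the denominator (2 \left(\theta - 3\right) \left(2 \theta - 1\right)) and decompose: f = - \frac{3}{10 \left(2 \theta - 1\right)} + \frac{9}{10 \left(\theta - 3\right)}; each piece integrates to a log, atan, or power term.
F(\theta) = \frac{3 \left(6 \log{\left(\theta - 3 \right)} - \log{\left(\theta - \frac{1}{2} \right)}\right)}{20} is an antiderivative of f.
Check: d/d\theta[\frac{3 \left(6 \log{\left(\theta - 3 \right)} - \log{\left(\theta - \frac{1}{2} \right)}\right)}{20}] = \frac{3 \theta}{4 \theta^{2} - 14 \theta + 6}, which equals f(\theta).
F(17/2) = - \frac{3 \log{\left(8 \right)}}{20} + \frac{9 \log{\left(\frac{11}{2} \right)}}{10}; F(6) = - \frac{3 \log{\left(\frac{11}{2} \right)}}{20} + \frac{9 \log{\left(3 \right)}}{10}.
Integral = F(17/2) - F(6) = - \frac{9 \log{\left(3 \right)}}{10} - \frac{3 \log{\left(8 \right)}}{20} + \frac{21 \log{\left(\frac{11}{2} \right)}}{20}.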